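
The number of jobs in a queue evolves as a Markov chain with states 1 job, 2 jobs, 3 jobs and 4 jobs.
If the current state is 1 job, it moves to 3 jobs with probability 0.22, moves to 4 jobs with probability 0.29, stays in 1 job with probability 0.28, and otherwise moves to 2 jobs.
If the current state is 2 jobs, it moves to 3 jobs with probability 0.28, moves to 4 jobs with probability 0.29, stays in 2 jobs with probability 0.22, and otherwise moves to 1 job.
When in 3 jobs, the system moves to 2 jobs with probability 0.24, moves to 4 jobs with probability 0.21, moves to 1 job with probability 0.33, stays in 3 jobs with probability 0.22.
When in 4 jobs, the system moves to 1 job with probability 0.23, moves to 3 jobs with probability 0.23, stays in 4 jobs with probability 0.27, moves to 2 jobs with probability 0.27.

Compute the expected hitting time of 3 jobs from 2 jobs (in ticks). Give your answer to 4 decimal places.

3.9703

Let t(s) be the expected number of ticks to first reach 3 jobs from state s, with t(3 jobs) = 0. Conditioning on the first tick:
t(1 job) = 1 + 0.28·t(1 job) + 0.21·t(2 jobs) + 0.29·t(4 jobs)
t(2 jobs) = 1 + 0.21·t(1 job) + 0.22·t(2 jobs) + 0.29·t(4 jobs)
t(4 jobs) = 1 + 0.23·t(1 job) + 0.27·t(2 jobs) + 0.27·t(4 jobs)
Solving: t(1 job) = 4.2265, t(2 jobs) = 3.9703, t(4 jobs) = 4.1700.
Expected ticks from 2 jobs to 3 jobs: 3.9703.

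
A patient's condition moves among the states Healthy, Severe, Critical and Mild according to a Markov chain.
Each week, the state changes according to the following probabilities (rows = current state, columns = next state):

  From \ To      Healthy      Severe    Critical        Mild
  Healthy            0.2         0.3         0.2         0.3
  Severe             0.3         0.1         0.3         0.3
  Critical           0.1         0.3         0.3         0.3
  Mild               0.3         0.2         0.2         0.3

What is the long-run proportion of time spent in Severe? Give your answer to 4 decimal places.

0.2250

Let the stationary distribution be π with π = πP and π_1 + π_2 + π_3 + π_4 = 1.
π_1 = 0.2·π_1 + 0.3·π_2 + 0.1·π_3 + 0.3·π_4
π_2 = 0.3·π_1 + 0.1·π_2 + 0.3·π_3 + 0.2·π_4
π_3 = 0.2·π_1 + 0.3·π_2 + 0.3·π_3 + 0.2·π_4
Solving with the normalization constraint gives π = (0.2278, 0.2250, 0.2472, 0.3000).
So the stationary probability of Severe is 0.2250.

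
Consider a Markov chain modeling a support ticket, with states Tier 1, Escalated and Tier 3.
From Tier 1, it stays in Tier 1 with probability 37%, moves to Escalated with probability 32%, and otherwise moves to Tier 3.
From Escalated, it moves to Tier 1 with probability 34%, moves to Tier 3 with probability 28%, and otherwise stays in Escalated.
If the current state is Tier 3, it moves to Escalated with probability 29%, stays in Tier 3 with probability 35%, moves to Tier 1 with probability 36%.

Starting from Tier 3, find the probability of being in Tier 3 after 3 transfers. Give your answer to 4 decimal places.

0.3128

Propagate the distribution vector 3 transfers from Tier 3.
After 0 transfers: (0.0000, 0.0000, 1.0000)
After 1 transfer: (0.3600, 0.2900, 0.3500)
After 2 transfers: (0.3578, 0.3269, 0.3153)
After 3 transfers: (0.3570, 0.3302, 0.3128)
P(in Tier 3 after 3 transfers) = 0.3128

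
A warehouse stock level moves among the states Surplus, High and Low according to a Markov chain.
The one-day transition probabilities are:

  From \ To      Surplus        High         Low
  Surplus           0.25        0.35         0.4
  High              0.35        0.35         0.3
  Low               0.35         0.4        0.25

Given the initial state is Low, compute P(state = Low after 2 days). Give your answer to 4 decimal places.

0.3225

Sum over the intermediate state after 1 day:
P = P(Low→Surplus)·P(Surplus→Low) + P(Low→High)·P(High→Low) + P(Low→Low)·P(Low→Low)
  = 0.35×0.4 + 0.4×0.3 + 0.25×0.25
  = 0.1400 + 0.1200 + 0.0625 = 0.3225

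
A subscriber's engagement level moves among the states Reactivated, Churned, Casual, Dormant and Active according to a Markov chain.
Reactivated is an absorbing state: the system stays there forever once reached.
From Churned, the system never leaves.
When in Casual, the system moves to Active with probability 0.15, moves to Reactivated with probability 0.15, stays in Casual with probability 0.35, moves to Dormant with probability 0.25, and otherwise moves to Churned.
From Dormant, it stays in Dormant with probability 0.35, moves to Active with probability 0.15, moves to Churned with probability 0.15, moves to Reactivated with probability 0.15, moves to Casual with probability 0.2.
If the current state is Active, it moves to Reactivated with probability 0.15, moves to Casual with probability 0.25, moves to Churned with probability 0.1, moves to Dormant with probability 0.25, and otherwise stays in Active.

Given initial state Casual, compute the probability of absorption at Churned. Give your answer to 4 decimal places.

0.4316

Let h(s) be the probability of absorption at Churned starting from transient state s. Then h(Churned) = 1 and h(Reactivated) = 0. By first-step analysis:
h(Casual) = 0.15·0 + 0.1·1 + 0.35·h(Casual) + 0.25·h(Dormant) + 0.15·h(Active)
h(Dormant) = 0.15·0 + 0.15·1 + 0.2·h(Casual) + 0.35·h(Dormant) + 0.15·h(Active)
h(Active) = 0.15·0 + 0.1·1 + 0.25·h(Casual) + 0.25·h(Dormant) + 0.25·h(Active)
Solving: h(Casual) = 0.4316, h(Dormant) = 0.4632, h(Active) = 0.4316.
Starting from Casual, the probability is 0.4316.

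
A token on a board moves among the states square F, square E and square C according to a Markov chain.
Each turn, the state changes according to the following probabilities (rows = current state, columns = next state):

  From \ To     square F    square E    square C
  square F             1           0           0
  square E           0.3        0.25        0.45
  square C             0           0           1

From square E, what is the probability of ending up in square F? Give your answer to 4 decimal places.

Let h(s) be the probability of absorption at square F starting from transient state s. Then h(square F) = 1 and h(square C) = 0. By first-step analysis:
h(square E) = 0.3·1 + 0.25·h(square E) + 0.45·0
Solving: h(square E) = 0.4000.
Starting from square E, the probability is 0.4000.

0.4000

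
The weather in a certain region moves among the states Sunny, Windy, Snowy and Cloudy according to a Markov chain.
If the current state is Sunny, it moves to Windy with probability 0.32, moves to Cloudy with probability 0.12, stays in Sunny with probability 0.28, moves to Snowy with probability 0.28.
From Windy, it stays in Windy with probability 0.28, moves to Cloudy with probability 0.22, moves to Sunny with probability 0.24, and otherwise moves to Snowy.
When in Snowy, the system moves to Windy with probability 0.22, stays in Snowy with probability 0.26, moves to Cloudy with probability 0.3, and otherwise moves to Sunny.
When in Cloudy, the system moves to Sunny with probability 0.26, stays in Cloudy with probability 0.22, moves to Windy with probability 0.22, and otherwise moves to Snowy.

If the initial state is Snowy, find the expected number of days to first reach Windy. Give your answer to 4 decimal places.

4.0914

Let t(s) be the expected number of days to first reach Windy from state s, with t(Windy) = 0. Conditioning on the first day:
t(Sunny) = 1 + 0.28·t(Sunny) + 0.28·t(Snowy) + 0.12·t(Cloudy)
t(Snowy) = 1 + 0.22·t(Sunny) + 0.26·t(Snowy) + 0.3·t(Cloudy)
t(Cloudy) = 1 + 0.26·t(Sunny) + 0.3·t(Snowy) + 0.22·t(Cloudy)
Solving: t(Sunny) = 3.6592, t(Snowy) = 4.0914, t(Cloudy) = 4.0754.
Expected days from Snowy to Windy: 4.0914.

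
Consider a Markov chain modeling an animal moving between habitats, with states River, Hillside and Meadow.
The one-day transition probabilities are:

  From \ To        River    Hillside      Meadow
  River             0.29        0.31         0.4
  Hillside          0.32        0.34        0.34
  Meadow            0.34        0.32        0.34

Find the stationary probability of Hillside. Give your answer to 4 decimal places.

Let the stationary distribution be π with π = πP and π_1 + π_2 + π_3 = 1.
π_1 = 0.29·π_1 + 0.32·π_2 + 0.34·π_3
π_2 = 0.31·π_1 + 0.34·π_2 + 0.32·π_3
Solving with the normalization constraint gives π = (0.3177, 0.3233, 0.3591).
So the stationary probability of Hillside is 0.3233.

0.3233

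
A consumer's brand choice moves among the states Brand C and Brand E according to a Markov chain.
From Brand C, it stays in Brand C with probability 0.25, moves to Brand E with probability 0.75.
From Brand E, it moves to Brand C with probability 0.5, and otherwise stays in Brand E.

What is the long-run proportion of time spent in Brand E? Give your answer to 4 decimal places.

0.6000

Let the stationary distribution be π with π = πP and π_1 + π_2 = 1.
π_1 = 0.25·π_1 + 0.5·π_2
Solving with the normalization constraint gives π = (0.4000, 0.6000).
So the stationary probability of Brand E is 0.6000.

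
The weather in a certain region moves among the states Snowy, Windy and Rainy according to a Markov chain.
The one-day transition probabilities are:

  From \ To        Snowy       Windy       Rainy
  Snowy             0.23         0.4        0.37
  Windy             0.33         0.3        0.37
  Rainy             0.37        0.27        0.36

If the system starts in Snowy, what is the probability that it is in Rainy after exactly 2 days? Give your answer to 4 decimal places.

0.3663

Sum over the intermediate state after 1 day:
P = P(Snowy→Snowy)·P(Snowy→Rainy) + P(Snowy→Windy)·P(Windy→Rainy) + P(Snowy→Rainy)·P(Rainy→Rainy)
  = 0.23×0.37 + 0.4×0.37 + 0.37×0.36
  = 0.0851 + 0.1480 + 0.1332 = 0.3663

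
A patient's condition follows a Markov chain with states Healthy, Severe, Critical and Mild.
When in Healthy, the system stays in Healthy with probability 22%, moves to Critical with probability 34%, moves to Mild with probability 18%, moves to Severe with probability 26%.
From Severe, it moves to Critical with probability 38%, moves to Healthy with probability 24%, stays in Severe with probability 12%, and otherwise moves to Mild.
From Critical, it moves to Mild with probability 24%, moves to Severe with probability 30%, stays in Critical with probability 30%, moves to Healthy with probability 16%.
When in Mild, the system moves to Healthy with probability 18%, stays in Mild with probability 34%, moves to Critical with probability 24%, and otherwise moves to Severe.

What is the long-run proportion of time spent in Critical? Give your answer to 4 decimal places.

Let the stationary distribution be π with π = πP and π_1 + π_2 + π_3 + π_4 = 1.
π_1 = 0.22·π_1 + 0.24·π_2 + 0.16·π_3 + 0.18·π_4
π_2 = 0.26·π_1 + 0.12·π_2 + 0.3·π_3 + 0.24·π_4
π_3 = 0.34·π_1 + 0.38·π_2 + 0.3·π_3 + 0.24·π_4
Solving with the normalization constraint gives π = (0.1957, 0.2344, 0.3111, 0.2588).
So the stationary probability of Critical is 0.3111.

0.3111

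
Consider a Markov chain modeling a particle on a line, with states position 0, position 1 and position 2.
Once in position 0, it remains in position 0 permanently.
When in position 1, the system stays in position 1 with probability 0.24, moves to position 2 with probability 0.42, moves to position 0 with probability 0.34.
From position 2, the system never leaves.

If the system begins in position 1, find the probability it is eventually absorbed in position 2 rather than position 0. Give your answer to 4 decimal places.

0.5526

Let h(s) be the probability of absorption at position 2 starting from transient state s. Then h(position 2) = 1 and h(position 0) = 0. By first-step analysis:
h(position 1) = 0.34·0 + 0.24·h(position 1) + 0.42·1
Solving: h(position 1) = 0.5526.
Starting from position 1, the probability is 0.5526.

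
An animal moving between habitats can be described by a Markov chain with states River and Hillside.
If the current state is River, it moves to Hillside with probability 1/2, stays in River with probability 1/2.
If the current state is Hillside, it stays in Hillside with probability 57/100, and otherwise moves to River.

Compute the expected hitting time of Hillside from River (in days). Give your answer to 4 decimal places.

2.0000

Let t(s) be the expected number of days to first reach Hillside from state s, with t(Hillside) = 0. Conditioning on the first day:
t(River) = 1 + 0.5·t(River)
Solving: t(River) = 2.0000.
Expected days from River to Hillside: 2.0000.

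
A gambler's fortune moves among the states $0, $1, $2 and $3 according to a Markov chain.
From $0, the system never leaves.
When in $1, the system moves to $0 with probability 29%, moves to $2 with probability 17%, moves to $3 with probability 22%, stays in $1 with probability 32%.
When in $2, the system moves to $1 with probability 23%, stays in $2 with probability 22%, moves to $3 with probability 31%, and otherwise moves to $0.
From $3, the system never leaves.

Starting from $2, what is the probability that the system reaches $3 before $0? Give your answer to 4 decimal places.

Let h(s) be the probability of absorption at $3 starting from transient state s. Then h($3) = 1 and h($0) = 0. By first-step analysis:
h($1) = 0.29·0 + 0.32·h($1) + 0.17·h($2) + 0.22·1
h($2) = 0.24·0 + 0.23·h($1) + 0.22·h($2) + 0.31·1
Solving: h($1) = 0.4565, h($2) = 0.5321.
Starting from $2, the probability is 0.5321.

0.5321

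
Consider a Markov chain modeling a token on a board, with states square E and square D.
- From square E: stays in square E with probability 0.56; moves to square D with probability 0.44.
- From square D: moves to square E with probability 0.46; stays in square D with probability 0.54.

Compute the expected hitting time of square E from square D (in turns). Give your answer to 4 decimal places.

2.1739

Let t(s) be the expected number of turns to first reach square E from state s, with t(square E) = 0. Conditioning on the first turn:
t(square D) = 1 + 0.54·t(square D)
Solving: t(square D) = 2.1739.
Expected turns from square D to square E: 2.1739.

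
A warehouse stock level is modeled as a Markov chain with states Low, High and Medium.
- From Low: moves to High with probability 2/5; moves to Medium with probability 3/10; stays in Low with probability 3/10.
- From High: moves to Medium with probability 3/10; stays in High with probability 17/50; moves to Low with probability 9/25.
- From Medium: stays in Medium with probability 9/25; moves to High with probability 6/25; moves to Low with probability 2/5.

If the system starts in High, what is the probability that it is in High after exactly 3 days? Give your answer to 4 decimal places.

0.3292

Propagate the distribution vector 3 days from High.
After 0 days: (0.0000, 1.0000, 0.0000)
After 1 day: (0.3600, 0.3400, 0.3000)
After 2 days: (0.3504, 0.3316, 0.3180)
After 3 days: (0.3517, 0.3292, 0.3191)
P(in High after 3 days) = 0.3292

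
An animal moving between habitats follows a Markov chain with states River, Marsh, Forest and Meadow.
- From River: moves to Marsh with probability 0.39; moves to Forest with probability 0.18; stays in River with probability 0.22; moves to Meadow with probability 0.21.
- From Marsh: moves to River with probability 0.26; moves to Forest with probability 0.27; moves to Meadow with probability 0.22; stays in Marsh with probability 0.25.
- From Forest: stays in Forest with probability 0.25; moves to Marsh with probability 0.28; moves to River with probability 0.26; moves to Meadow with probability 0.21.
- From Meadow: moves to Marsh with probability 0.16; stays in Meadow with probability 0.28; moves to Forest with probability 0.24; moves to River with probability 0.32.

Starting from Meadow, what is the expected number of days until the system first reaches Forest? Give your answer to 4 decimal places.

4.3341

Let t(s) be the expected number of days to first reach Forest from state s, with t(Forest) = 0. Conditioning on the first day:
t(River) = 1 + 0.22·t(River) + 0.39·t(Marsh) + 0.21·t(Meadow)
t(Marsh) = 1 + 0.26·t(River) + 0.25·t(Marsh) + 0.22·t(Meadow)
t(Meadow) = 1 + 0.32·t(River) + 0.16·t(Marsh) + 0.28·t(Meadow)
Solving: t(River) = 4.5378, t(Marsh) = 4.1778, t(Meadow) = 4.3341.
Expected days from Meadow to Forest: 4.3341.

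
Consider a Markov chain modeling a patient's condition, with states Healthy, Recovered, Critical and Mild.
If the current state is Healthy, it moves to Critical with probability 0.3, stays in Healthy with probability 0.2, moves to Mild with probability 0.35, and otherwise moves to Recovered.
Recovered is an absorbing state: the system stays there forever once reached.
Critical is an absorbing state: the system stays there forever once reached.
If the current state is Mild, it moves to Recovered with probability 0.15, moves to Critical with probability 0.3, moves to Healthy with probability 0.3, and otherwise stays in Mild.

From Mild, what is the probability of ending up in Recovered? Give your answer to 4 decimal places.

0.3333

Let h(s) be the probability of absorption at Recovered starting from transient state s. Then h(Recovered) = 1 and h(Critical) = 0. By first-step analysis:
h(Healthy) = 0.2·h(Healthy) + 0.15·1 + 0.3·0 + 0.35·h(Mild)
h(Mild) = 0.3·h(Healthy) + 0.15·1 + 0.3·0 + 0.25·h(Mild)
Solving: h(Healthy) = 0.3333, h(Mild) = 0.3333.
Starting from Mild, the probability is 0.3333.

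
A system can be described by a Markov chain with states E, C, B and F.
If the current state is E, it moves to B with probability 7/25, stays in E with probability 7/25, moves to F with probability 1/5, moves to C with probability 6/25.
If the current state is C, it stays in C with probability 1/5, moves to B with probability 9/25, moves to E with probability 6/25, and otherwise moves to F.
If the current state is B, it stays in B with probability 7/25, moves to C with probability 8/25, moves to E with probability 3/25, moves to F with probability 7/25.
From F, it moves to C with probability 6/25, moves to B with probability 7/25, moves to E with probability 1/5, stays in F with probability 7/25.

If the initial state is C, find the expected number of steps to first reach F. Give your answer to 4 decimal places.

4.4362

Let t(s) be the expected number of steps to first reach F from state s, with t(F) = 0. Conditioning on the first step:
t(E) = 1 + 0.28·t(E) + 0.24·t(C) + 0.28·t(B)
t(C) = 1 + 0.24·t(E) + 0.2·t(C) + 0.36·t(B)
t(B) = 1 + 0.12·t(E) + 0.32·t(C) + 0.28·t(B)
Solving: t(E) = 4.4638, t(C) = 4.4362, t(B) = 4.1045.
Expected steps from C to F: 4.4362.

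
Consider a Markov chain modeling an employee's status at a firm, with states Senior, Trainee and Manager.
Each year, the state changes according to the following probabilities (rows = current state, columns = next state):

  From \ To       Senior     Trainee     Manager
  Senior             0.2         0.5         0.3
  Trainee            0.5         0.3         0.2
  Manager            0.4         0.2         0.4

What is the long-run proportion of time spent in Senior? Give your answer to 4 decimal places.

0.3619

Let the stationary distribution be π with π = πP and π_1 + π_2 + π_3 = 1.
π_1 = 0.2·π_1 + 0.5·π_2 + 0.4·π_3
π_2 = 0.5·π_1 + 0.3·π_2 + 0.2·π_3
Solving with the normalization constraint gives π = (0.3619, 0.3429, 0.2952).
So the stationary probability of Senior is 0.3619.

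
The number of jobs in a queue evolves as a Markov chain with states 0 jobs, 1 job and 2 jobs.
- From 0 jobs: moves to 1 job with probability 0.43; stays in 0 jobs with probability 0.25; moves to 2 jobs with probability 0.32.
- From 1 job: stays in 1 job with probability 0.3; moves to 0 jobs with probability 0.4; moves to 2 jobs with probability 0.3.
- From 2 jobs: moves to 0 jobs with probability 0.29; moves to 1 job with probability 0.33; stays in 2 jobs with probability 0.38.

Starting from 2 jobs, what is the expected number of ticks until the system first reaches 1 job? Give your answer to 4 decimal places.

2.7942

Let t(s) be the expected number of ticks to first reach 1 job from state s, with t(1 job) = 0. Conditioning on the first tick:
t(0 jobs) = 1 + 0.25·t(0 jobs) + 0.32·t(2 jobs)
t(2 jobs) = 1 + 0.29·t(0 jobs) + 0.38·t(2 jobs)
Solving: t(0 jobs) = 2.5255, t(2 jobs) = 2.7942.
Expected ticks from 2 jobs to 1 job: 2.7942.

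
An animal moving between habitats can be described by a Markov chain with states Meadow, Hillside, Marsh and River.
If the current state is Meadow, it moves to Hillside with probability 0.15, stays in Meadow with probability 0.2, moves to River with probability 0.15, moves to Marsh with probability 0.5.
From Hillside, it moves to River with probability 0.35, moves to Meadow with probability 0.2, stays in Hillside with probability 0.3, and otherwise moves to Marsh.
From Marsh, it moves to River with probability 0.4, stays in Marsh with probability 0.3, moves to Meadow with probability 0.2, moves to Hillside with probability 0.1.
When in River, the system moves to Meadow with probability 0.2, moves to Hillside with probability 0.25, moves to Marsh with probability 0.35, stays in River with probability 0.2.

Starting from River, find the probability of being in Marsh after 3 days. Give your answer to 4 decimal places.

Propagate the distribution vector 3 days from River.
After 0 days: (0.0000, 0.0000, 0.0000, 1.0000)
After 1 day: (0.2000, 0.2500, 0.3500, 0.2000)
After 2 days: (0.2000, 0.1900, 0.3125, 0.2975)
After 3 days: (0.2000, 0.1926, 0.3264, 0.2810)
P(in Marsh after 3 days) = 0.3264

0.3264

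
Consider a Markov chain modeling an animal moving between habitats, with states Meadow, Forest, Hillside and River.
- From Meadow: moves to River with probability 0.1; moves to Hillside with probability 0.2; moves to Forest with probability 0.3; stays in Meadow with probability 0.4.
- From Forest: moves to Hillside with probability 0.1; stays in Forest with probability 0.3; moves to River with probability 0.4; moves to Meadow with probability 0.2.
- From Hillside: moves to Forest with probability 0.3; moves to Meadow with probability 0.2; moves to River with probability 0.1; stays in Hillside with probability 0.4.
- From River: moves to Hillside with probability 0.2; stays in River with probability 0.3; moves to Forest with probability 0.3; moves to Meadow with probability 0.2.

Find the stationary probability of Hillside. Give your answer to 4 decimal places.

Let the stationary distribution be π with π = πP and π_1 + π_2 + π_3 + π_4 = 1.
π_1 = 0.4·π_1 + 0.2·π_2 + 0.2·π_3 + 0.2·π_4
π_2 = 0.3·π_1 + 0.3·π_2 + 0.3·π_3 + 0.3·π_4
π_3 = 0.2·π_1 + 0.1·π_2 + 0.4·π_3 + 0.2·π_4
Solving with the normalization constraint gives π = (0.2500, 0.3000, 0.2125, 0.2375).
So the stationary probability of Hillside is 0.2125.

0.2125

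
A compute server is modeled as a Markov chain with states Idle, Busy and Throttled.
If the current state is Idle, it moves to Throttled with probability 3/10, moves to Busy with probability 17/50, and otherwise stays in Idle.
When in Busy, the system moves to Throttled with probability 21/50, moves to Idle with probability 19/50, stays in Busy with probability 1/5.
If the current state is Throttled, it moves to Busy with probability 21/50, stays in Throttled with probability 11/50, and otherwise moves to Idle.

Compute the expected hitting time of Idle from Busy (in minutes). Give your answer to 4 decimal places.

Let t(s) be the expected number of minutes to first reach Idle from state s, with t(Idle) = 0. Conditioning on the first minute:
t(Busy) = 1 + 0.2·t(Busy) + 0.42·t(Throttled)
t(Throttled) = 1 + 0.42·t(Busy) + 0.22·t(Throttled)
Solving: t(Busy) = 2.6810, t(Throttled) = 2.7256.
Expected minutes from Busy to Idle: 2.6810.

2.6810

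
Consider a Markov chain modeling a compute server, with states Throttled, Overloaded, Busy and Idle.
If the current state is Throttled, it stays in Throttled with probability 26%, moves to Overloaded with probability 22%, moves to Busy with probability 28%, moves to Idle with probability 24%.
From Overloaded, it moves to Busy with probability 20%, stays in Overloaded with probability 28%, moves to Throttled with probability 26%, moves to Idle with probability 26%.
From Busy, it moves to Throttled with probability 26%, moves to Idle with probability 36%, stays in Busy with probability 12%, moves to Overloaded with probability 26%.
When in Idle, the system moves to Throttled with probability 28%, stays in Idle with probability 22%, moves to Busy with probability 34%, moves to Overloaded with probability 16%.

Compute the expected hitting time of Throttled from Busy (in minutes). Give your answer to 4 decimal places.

Let t(s) be the expected number of minutes to first reach Throttled from state s, with t(Throttled) = 0. Conditioning on the first minute:
t(Overloaded) = 1 + 0.28·t(Overloaded) + 0.2·t(Busy) + 0.26·t(Idle)
t(Busy) = 1 + 0.26·t(Overloaded) + 0.12·t(Busy) + 0.36·t(Idle)
t(Idle) = 1 + 0.16·t(Overloaded) + 0.34·t(Busy) + 0.22·t(Idle)
Solving: t(Overloaded) = 3.7676, t(Busy) = 3.7608, t(Idle) = 3.6942.
Expected minutes from Busy to Throttled: 3.7608.

3.7608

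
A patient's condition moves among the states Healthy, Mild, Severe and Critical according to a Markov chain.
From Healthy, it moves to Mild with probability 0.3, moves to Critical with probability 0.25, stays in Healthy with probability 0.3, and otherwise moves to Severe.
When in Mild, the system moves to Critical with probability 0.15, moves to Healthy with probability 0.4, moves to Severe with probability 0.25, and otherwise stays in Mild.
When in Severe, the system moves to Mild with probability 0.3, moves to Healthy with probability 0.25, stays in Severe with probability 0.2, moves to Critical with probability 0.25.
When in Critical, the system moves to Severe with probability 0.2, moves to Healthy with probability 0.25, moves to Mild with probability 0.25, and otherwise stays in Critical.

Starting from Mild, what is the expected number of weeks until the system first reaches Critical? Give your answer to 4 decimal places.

Let t(s) be the expected number of weeks to first reach Critical from state s, with t(Critical) = 0. Conditioning on the first week:
t(Healthy) = 1 + 0.3·t(Healthy) + 0.3·t(Mild) + 0.15·t(Severe)
t(Mild) = 1 + 0.4·t(Healthy) + 0.2·t(Mild) + 0.25·t(Severe)
t(Severe) = 1 + 0.25·t(Healthy) + 0.3·t(Mild) + 0.2·t(Severe)
Solving: t(Healthy) = 4.4898, t(Mild) = 4.8980, t(Severe) = 4.4898.
Expected weeks from Mild to Critical: 4.8980.

4.8980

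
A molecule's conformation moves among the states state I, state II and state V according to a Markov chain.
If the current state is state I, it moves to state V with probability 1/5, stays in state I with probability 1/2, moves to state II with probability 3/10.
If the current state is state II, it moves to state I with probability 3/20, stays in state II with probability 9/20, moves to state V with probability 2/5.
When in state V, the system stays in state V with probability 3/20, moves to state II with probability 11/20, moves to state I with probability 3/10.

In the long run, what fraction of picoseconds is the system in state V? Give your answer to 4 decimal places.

Let the stationary distribution be π with π = πP and π_1 + π_2 + π_3 = 1.
π_1 = 0.5·π_1 + 0.15·π_2 + 0.3·π_3
π_2 = 0.3·π_1 + 0.45·π_2 + 0.55·π_3
Solving with the normalization constraint gives π = (0.2938, 0.4332, 0.2730).
So the stationary probability of state V is 0.2730.

0.2730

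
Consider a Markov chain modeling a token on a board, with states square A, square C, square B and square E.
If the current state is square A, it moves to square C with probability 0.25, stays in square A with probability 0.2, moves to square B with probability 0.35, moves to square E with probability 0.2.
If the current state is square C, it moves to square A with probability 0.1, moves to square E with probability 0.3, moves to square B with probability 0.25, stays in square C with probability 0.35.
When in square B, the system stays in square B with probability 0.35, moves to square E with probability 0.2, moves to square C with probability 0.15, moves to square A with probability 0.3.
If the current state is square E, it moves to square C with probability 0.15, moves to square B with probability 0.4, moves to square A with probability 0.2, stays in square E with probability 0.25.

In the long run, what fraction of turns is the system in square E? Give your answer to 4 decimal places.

0.2331

Let the stationary distribution be π with π = πP and π_1 + π_2 + π_3 + π_4 = 1.
π_1 = 0.2·π_1 + 0.1·π_2 + 0.3·π_3 + 0.2·π_4
π_2 = 0.25·π_1 + 0.35·π_2 + 0.15·π_3 + 0.15·π_4
π_3 = 0.35·π_1 + 0.25·π_2 + 0.35·π_3 + 0.4·π_4
Solving with the normalization constraint gives π = (0.2126, 0.2141, 0.3402, 0.2331).
So the stationary probability of square E is 0.2331.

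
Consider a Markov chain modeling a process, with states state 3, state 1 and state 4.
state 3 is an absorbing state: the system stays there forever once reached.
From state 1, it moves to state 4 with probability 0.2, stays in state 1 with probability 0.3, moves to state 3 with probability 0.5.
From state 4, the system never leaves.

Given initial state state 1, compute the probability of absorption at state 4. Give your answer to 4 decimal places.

Let h(s) be the probability of absorption at state 4 starting from transient state s. Then h(state 4) = 1 and h(state 3) = 0. By first-step analysis:
h(state 1) = 0.5·0 + 0.3·h(state 1) + 0.2·1
Solving: h(state 1) = 0.2857.
Starting from state 1, the probability is 0.2857.

0.2857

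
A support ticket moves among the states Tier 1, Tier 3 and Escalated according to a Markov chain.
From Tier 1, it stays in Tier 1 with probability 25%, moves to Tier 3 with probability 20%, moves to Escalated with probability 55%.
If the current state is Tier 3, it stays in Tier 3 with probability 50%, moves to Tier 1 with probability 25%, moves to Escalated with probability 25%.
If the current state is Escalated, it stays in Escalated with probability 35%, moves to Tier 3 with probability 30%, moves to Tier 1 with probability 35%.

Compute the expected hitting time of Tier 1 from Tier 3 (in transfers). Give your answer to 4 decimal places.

Let t(s) be the expected number of transfers to first reach Tier 1 from state s, with t(Tier 1) = 0. Conditioning on the first transfer:
t(Tier 3) = 1 + 0.5·t(Tier 3) + 0.25·t(Escalated)
t(Escalated) = 1 + 0.3·t(Tier 3) + 0.35·t(Escalated)
Solving: t(Tier 3) = 3.6000, t(Escalated) = 3.2000.
Expected transfers from Tier 3 to Tier 1: 3.6000.

3.6000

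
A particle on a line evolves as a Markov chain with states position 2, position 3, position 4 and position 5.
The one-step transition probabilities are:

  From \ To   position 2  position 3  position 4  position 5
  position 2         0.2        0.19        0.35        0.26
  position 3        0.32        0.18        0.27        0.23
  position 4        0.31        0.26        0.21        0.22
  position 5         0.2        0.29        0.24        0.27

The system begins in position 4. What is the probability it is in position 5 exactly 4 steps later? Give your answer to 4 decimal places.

Propagate the distribution vector 4 steps from position 4.
After 0 steps: (0.0000, 0.0000, 1.0000, 0.0000)
After 1 step: (0.3100, 0.2600, 0.2100, 0.2200)
After 2 steps: (0.2543, 0.2241, 0.2756, 0.2460)
After 3 steps: (0.2572, 0.2317, 0.2664, 0.2447)
After 4 steps: (0.2571, 0.2308, 0.2672, 0.2448)
P(in position 5 after 4 steps) = 0.2448

0.2448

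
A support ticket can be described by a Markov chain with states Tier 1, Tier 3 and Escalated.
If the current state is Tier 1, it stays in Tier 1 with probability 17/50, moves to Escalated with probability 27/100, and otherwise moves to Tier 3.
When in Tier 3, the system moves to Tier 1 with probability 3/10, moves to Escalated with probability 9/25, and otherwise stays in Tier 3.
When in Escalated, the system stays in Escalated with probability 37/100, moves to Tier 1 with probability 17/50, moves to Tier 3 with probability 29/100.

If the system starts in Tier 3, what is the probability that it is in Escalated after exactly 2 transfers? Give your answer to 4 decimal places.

Sum over the intermediate state after 1 transfer:
P = P(Tier 3→Tier 1)·P(Tier 1→Escalated) + P(Tier 3→Tier 3)·P(Tier 3→Escalated) + P(Tier 3→Escalated)·P(Escalated→Escalated)
  = 0.3×0.27 + 0.34×0.36 + 0.36×0.37
  = 0.0810 + 0.1224 + 0.1332 = 0.3366

0.3366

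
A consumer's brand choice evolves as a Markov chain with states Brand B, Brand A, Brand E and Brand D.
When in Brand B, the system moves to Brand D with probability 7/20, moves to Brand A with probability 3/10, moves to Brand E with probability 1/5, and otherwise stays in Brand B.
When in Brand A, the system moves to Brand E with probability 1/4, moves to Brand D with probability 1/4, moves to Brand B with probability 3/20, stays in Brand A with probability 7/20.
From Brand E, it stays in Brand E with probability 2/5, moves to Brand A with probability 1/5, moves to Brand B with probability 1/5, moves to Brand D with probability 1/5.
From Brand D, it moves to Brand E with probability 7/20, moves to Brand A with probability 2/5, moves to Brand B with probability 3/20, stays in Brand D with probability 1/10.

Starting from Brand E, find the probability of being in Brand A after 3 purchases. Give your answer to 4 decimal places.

0.3045

Propagate the distribution vector 3 purchases from Brand E.
After 0 purchases: (0.0000, 0.0000, 1.0000, 0.0000)
After 1 purchase: (0.2000, 0.2000, 0.4000, 0.2000)
After 2 purchases: (0.1700, 0.2900, 0.3200, 0.2200)
After 3 purchases: (0.1660, 0.3045, 0.3115, 0.2180)
P(in Brand A after 3 purchases) = 0.3045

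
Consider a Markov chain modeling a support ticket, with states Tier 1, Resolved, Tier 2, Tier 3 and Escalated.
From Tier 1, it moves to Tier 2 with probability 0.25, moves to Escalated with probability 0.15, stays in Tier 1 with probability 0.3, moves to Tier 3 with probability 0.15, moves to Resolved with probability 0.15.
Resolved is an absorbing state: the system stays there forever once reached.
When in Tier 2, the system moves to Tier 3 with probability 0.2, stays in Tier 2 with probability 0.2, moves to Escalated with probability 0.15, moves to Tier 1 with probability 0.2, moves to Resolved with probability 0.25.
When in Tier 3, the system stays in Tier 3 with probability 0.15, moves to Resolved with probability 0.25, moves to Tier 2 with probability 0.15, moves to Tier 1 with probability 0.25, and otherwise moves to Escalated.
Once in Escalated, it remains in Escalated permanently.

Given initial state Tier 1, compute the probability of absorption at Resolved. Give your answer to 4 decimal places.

0.5438

Let h(s) be the probability of absorption at Resolved starting from transient state s. Then h(Resolved) = 1 and h(Escalated) = 0. By first-step analysis:
h(Tier 1) = 0.3·h(Tier 1) + 0.15·1 + 0.25·h(Tier 2) + 0.15·h(Tier 3) + 0.15·0
h(Tier 2) = 0.2·h(Tier 1) + 0.25·1 + 0.2·h(Tier 2) + 0.2·h(Tier 3) + 0.15·0
h(Tier 3) = 0.25·h(Tier 1) + 0.25·1 + 0.15·h(Tier 2) + 0.15·h(Tier 3) + 0.2·0
Solving: h(Tier 1) = 0.5438, h(Tier 2) = 0.5879, h(Tier 3) = 0.5578.
Starting from Tier 1, the probability is 0.5438.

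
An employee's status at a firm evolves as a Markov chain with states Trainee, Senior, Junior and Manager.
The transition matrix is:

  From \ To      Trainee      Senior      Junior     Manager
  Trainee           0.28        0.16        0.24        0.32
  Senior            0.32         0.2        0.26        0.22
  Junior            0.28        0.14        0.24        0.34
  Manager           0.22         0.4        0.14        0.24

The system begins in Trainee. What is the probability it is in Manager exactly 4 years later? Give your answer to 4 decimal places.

Propagate the distribution vector 4 years from Trainee.
After 0 years: (1.0000, 0.0000, 0.0000, 0.0000)
After 1 year: (0.2800, 0.1600, 0.2400, 0.3200)
After 2 years: (0.2672, 0.2384, 0.2112, 0.2832)
After 3 years: (0.2725, 0.2333, 0.2164, 0.2777)
After 4 years: (0.2727, 0.2317, 0.2169, 0.2788)
P(in Manager after 4 years) = 0.2788

0.2788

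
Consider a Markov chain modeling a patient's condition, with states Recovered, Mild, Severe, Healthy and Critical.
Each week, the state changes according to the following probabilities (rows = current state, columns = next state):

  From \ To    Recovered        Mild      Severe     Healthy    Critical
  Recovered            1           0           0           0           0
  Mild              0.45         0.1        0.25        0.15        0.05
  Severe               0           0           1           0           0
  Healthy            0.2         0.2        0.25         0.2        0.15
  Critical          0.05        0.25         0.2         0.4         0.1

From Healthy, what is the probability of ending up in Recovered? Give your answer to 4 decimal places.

Let h(s) be the probability of absorption at Recovered starting from transient state s. Then h(Recovered) = 1 and h(Severe) = 0. By first-step analysis:
h(Mild) = 0.45·1 + 0.1·h(Mild) + 0.25·0 + 0.15·h(Healthy) + 0.05·h(Critical)
h(Healthy) = 0.2·1 + 0.2·h(Mild) + 0.25·0 + 0.2·h(Healthy) + 0.15·h(Critical)
h(Critical) = 0.05·1 + 0.25·h(Mild) + 0.2·0 + 0.4·h(Healthy) + 0.1·h(Critical)
Solving: h(Mild) = 0.6049, h(Healthy) = 0.4834, h(Critical) = 0.4385.
Starting from Healthy, the probability is 0.4834.

0.4834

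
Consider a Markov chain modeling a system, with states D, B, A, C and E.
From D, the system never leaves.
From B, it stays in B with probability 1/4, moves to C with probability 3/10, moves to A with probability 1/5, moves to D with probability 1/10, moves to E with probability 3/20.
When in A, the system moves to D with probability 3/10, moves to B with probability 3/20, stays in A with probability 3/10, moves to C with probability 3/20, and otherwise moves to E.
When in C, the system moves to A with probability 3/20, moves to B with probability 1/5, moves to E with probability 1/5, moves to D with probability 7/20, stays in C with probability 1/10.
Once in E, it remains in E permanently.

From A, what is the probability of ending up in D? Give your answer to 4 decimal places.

0.6851

Let h(s) be the probability of absorption at D starting from transient state s. Then h(D) = 1 and h(E) = 0. By first-step analysis:
h(B) = 0.1·1 + 0.25·h(B) + 0.2·h(A) + 0.3·h(C) + 0.15·0
h(A) = 0.3·1 + 0.15·h(B) + 0.3·h(A) + 0.15·h(C) + 0.1·0
h(C) = 0.35·1 + 0.2·h(B) + 0.15·h(A) + 0.1·h(C) + 0.2·0
Solving: h(B) = 0.5677, h(A) = 0.6851, h(C) = 0.6292.
Starting from A, the probability is 0.6851.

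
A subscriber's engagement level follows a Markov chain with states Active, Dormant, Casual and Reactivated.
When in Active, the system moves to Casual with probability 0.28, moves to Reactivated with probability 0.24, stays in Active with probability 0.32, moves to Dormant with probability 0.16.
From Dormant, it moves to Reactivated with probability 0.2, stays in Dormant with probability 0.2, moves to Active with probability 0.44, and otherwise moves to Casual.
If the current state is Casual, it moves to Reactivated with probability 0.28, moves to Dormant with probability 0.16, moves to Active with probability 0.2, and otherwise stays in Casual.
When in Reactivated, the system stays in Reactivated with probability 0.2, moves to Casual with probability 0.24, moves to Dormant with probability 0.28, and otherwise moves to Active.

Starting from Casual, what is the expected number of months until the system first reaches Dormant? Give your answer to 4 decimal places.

Let t(s) be the expected number of months to first reach Dormant from state s, with t(Dormant) = 0. Conditioning on the first month:
t(Active) = 1 + 0.32·t(Active) + 0.28·t(Casual) + 0.24·t(Reactivated)
t(Casual) = 1 + 0.2·t(Active) + 0.36·t(Casual) + 0.28·t(Reactivated)
t(Reactivated) = 1 + 0.28·t(Active) + 0.24·t(Casual) + 0.2·t(Reactivated)
Solving: t(Active) = 5.2897, t(Casual) = 5.2632, t(Reactivated) = 4.6803.
Expected months from Casual to Dormant: 5.2632.

5.2632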